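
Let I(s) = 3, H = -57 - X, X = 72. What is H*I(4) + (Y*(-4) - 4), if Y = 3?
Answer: -403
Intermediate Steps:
H = -129 (H = -57 - 1*72 = -57 - 72 = -129)
H*I(4) + (Y*(-4) - 4) = -129*3 + (3*(-4) - 4) = -387 + (-12 - 4) = -387 - 16 = -403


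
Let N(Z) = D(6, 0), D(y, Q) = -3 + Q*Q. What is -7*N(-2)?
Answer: 21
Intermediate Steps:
D(y, Q) = -3 + Q²
N(Z) = -3 (N(Z) = -3 + 0² = -3 + 0 = -3)
-7*N(-2) = -7*(-3) = 21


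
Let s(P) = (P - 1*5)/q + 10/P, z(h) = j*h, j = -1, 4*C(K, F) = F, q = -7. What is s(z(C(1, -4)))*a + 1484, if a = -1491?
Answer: -14278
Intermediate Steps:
C(K, F) = F/4
z(h) = -h
s(P) = 5/7 + 10/P - P/7 (s(P) = (P - 1*5)/(-7) + 10/P = (P - 5)*(-⅐) + 10/P = (-5 + P)*(-⅐) + 10/P = (5/7 - P/7) + 10/P = 5/7 + 10/P - P/7)
s(z(C(1, -4)))*a + 1484 = ((70 + (-(-4)/4)*(5 - (-1)*(¼)*(-4)))/(7*((-(-4)/4))))*(-1491) + 1484 = ((70 + (-1*(-1))*(5 - (-1)*(-1)))/(7*((-1*(-1)))))*(-1491) + 1484 = ((⅐)*(70 + 1*(5 - 1*1))/1)*(-1491) + 1484 = ((⅐)*1*(70 + 1*(5 - 1)))*(-1491) + 1484 = ((⅐)*1*(70 + 1*4))*(-1491) + 1484 = ((⅐)*1*(70 + 4))*(-1491) + 1484 = ((⅐)*1*74)*(-1491) + 1484 = (74/7)*(-1491) + 1484 = -15762 + 1484 = -14278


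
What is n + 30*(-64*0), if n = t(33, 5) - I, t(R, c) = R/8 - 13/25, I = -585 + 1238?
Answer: -129879/200 ≈ -649.39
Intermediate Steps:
I = 653
t(R, c) = -13/25 + R/8 (t(R, c) = R*(1/8) - 13*1/25 = R/8 - 13/25 = -13/25 + R/8)
n = -129879/200 (n = (-13/25 + (1/8)*33) - 1*653 = (-13/25 + 33/8) - 653 = 721/200 - 653 = -129879/200 ≈ -649.39)
n + 30*(-64*0) = -129879/200 + 30*(-64*0) = -129879/200 + 30*0 = -129879/200 + 0 = -129879/200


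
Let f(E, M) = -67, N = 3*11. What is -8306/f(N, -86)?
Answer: 8306/67 ≈ 123.97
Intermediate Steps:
N = 33
-8306/f(N, -86) = -8306/(-67) = -8306*(-1/67) = 8306/67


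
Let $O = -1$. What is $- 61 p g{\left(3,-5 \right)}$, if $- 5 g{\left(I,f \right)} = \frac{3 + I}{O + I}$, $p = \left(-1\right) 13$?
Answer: $- \frac{2379}{5} \approx -475.8$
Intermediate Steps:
$p = -13$
$g{\left(I,f \right)} = - \frac{3 + I}{5 \left(-1 + I\right)}$ ($g{\left(I,f \right)} = - \frac{\left(3 + I\right) \frac{1}{-1 + I}}{5} = - \frac{\frac{1}{-1 + I} \left(3 + I\right)}{5} = - \frac{3 + I}{5 \left(-1 + I\right)}$)
$- 61 p g{\left(3,-5 \right)} = \left(-61\right) \left(-13\right) \frac{-3 - 3}{5 \left(-1 + 3\right)} = 793 \frac{-3 - 3}{5 \cdot 2} = 793 \cdot \frac{1}{5} \cdot \frac{1}{2} \left(-6\right) = 793 \left(- \frac{3}{5}\right) = - \frac{2379}{5}$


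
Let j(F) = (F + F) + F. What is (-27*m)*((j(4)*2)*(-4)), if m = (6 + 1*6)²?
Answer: 373248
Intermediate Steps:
j(F) = 3*F (j(F) = 2*F + F = 3*F)
m = 144 (m = (6 + 6)² = 12² = 144)
(-27*m)*((j(4)*2)*(-4)) = (-27*144)*(((3*4)*2)*(-4)) = -3888*12*2*(-4) = -93312*(-4) = -3888*(-96) = 373248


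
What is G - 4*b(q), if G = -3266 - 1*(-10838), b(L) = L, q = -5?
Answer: 7592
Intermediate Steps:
G = 7572 (G = -3266 + 10838 = 7572)
G - 4*b(q) = 7572 - 4*(-5) = 7572 + 20 = 7592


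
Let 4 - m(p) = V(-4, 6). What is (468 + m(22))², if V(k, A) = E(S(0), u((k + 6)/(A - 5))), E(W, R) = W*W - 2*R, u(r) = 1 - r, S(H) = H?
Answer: 220900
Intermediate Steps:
E(W, R) = W² - 2*R
V(k, A) = -2 + 2*(6 + k)/(-5 + A) (V(k, A) = 0² - 2*(1 - (k + 6)/(A - 5)) = 0 - 2*(1 - (6 + k)/(-5 + A)) = 0 + (-2 + 2*(6 + k)/(-5 + A)) = -2 + 2*(6 + k)/(-5 + A))
m(p) = 2 (m(p) = 4 - 2*(11 - 4 - 1*6)/(-5 + 6) = 4 - 2*(11 - 4 - 6)/1 = 4 - 2 = 2)
(468 + m(22))² = (468 + 2)² = 470² = 220900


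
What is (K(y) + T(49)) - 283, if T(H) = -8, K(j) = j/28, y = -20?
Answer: -2042/7 ≈ -291.71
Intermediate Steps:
K(j) = j/28 (K(j) = j*(1/28) = j/28)
(K(y) + T(49)) - 283 = ((1/28)*(-20) - 8) - 283 = (-5/7 - 8) - 283 = -61/7 - 283 = -2042/7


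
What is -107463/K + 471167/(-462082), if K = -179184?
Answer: -5794811627/13799616848 ≈ -0.41993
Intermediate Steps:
-107463/K + 471167/(-462082) = -107463/(-179184) + 471167/(-462082) = -107463*(-1/179184) + 471167*(-1/462082) = 35821/59728 - 471167/462082 = -5794811627/13799616848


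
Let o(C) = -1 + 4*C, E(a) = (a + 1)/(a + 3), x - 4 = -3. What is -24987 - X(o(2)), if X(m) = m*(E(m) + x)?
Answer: -124998/5 ≈ -25000.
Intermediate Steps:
x = 1 (x = 4 - 3 = 1)
E(a) = (1 + a)/(3 + a)
X(m) = m*(1 + (1 + m)/(3 + m)) (X(m) = m*((1 + m)/(3 + m) + 1) = m*(1 + (1 + m)/(3 + m)))
-24987 - X(o(2)) = -24987 - 2*(-1 + 4*2)*(2 + (-1 + 4*2))/(3 + (-1 + 4*2)) = -24987 - 2*(-1 + 8)*(2 + (-1 + 8))/(3 + (-1 + 8)) = -24987 - 2*7*(2 + 7)/(3 + 7) = -24987 - 2*7*9/10 = -24987 - 1*63/5 = -24987 - 63/5 = -124998/5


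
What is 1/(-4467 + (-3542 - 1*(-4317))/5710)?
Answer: -1142/5101159 ≈ -0.00022387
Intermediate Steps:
1/(-4467 + (-3542 - 1*(-4317))/5710) = 1/(-4467 + (-3542 + 4317)*(1/5710)) = 1/(-4467 + 775*(1/5710)) = 1/(-4467 + 155/1142) = 1/(-5101159/1142) = -1142/5101159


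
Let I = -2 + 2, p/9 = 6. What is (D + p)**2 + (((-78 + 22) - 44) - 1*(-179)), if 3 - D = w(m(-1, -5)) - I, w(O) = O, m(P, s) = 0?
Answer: 3328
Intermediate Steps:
p = 54 (p = 9*6 = 54)
I = 0
D = 3 (D = 3 - (0 - 1*0) = 3 - (0 + 0) = 3 - 1*0 = 3 + 0 = 3)
(D + p)**2 + (((-78 + 22) - 44) - 1*(-179)) = (3 + 54)**2 + (((-78 + 22) - 44) - 1*(-179)) = 57**2 + ((-56 - 44) + 179) = 3249 + (-100 + 179) = 3249 + 79 = 3328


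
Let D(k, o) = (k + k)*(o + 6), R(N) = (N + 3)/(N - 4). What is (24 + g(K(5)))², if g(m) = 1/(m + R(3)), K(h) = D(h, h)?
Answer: 6235009/10816 ≈ 576.46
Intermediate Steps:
R(N) = (3 + N)/(-4 + N)
D(k, o) = 2*k*(6 + o) (D(k, o) = (2*k)*(6 + o) = 2*k*(6 + o))
K(h) = 2*h*(6 + h)
g(m) = 1/(-6 + m) (g(m) = 1/(m + (3 + 3)/(-4 + 3)) = 1/(m + 6/(-1)) = 1/(m - 1*6) = 1/(m - 6) = 1/(-6 + m))
(24 + g(K(5)))² = (24 + 1/(-6 + 2*5*(6 + 5)))² = (24 + 1/(-6 + 2*5*11))² = (24 + 1/(-6 + 110))² = (24 + 1/104)² = (2497/104)² = 6235009/10816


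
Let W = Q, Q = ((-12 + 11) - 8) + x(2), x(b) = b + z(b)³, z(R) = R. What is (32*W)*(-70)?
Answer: -2240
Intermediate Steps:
x(b) = b + b³
Q = 1 (Q = ((-12 + 11) - 8) + (2 + 2³) = (-1 - 8) + (2 + 8) = -9 + 10 = 1)
W = 1
(32*W)*(-70) = (32*1)*(-70) = 32*(-70) = -2240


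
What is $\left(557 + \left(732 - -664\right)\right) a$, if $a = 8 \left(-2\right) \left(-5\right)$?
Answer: $156240$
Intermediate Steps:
$a = 80$ ($a = \left(-16\right) \left(-5\right) = 80$)
$\left(557 + \left(732 - -664\right)\right) a = \left(557 + \left(732 - -664\right)\right) 80 = \left(557 + \left(732 + 664\right)\right) 80 = \left(557 + 1396\right) 80 = 1953 \cdot 80 = 156240$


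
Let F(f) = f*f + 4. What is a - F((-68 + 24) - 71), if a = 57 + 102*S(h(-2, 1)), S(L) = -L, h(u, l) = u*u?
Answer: -13580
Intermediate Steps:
h(u, l) = u**2
F(f) = 4 + f**2 (F(f) = f**2 + 4 = 4 + f**2)
a = -351 (a = 57 + 102*(-1*(-2)**2) = 57 + 102*(-1*4) = 57 + 102*(-4) = 57 - 408 = -351)
a - F((-68 + 24) - 71) = -351 - (4 + ((-68 + 24) - 71)**2) = -351 - (4 + (-44 - 71)**2) = -351 - (4 + (-115)**2) = -351 - (4 + 13225) = -351 - 1*13229 = -351 - 13229 = -13580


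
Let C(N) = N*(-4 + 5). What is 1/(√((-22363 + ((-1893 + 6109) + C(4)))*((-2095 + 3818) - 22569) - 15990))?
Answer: √94548247/189096494 ≈ 5.1421e-5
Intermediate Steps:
C(N) = N (C(N) = N*1 = N)
1/(√((-22363 + ((-1893 + 6109) + C(4)))*((-2095 + 3818) - 22569) - 15990)) = 1/(√((-22363 + ((-1893 + 6109) + 4))*((-2095 + 3818) - 22569) - 15990)) = 1/(√((-22363 + (4216 + 4))*(1723 - 22569) - 15990)) = 1/(√((-22363 + 4220)*(-20846) - 15990)) = 1/(√(-18143*(-20846) - 15990)) = 1/(√(378208978 - 15990)) = 1/(√378192988) = 1/(2*√94548247) = √94548247/189096494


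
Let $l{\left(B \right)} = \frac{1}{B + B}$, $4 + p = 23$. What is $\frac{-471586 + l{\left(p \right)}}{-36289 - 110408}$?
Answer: $\frac{17920267}{5574486} \approx 3.2147$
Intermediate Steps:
$p = 19$ ($p = -4 + 23 = 19$)
$l{\left(B \right)} = \frac{1}{2 B}$
$\frac{-471586 + l{\left(p \right)}}{-36289 - 110408} = \frac{-471586 + \frac{1}{2 \cdot 19}}{-36289 - 110408} = \frac{-471586 + \frac{1}{2} \cdot \frac{1}{19}}{-146697} = \left(-471586 + \frac{1}{38}\right) \left(- \frac{1}{146697}\right) = \left(- \frac{17920267}{38}\right) \left(- \frac{1}{146697}\right) = \frac{17920267}{5574486}$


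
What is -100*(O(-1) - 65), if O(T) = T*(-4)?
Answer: 6100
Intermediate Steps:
O(T) = -4*T
-100*(O(-1) - 65) = -100*(-4*(-1) - 65) = -100*(4 - 65) = -100*(-61) = 6100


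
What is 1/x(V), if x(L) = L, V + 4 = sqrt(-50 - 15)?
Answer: -4/81 - I*sqrt(65)/81 ≈ -0.049383 - 0.099534*I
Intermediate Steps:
V = -4 + I*sqrt(65) (V = -4 + sqrt(-50 - 15) = -4 + sqrt(-65) = -4 + I*sqrt(65) ≈ -4.0 + 8.0623*I)
1/x(V) = 1/(-4 + I*sqrt(65))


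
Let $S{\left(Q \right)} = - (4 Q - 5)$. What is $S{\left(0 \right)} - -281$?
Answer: $286$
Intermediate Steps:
$S{\left(Q \right)} = 5 - 4 Q$ ($S{\left(Q \right)} = - (-5 + 4 Q) = 5 - 4 Q$)
$S{\left(0 \right)} - -281 = \left(5 - 0\right) - -281 = \left(5 + 0\right) + 281 = 5 + 281 = 286$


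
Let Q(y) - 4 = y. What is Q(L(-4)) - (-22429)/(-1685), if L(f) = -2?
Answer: -19059/1685 ≈ -11.311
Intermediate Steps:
Q(y) = 4 + y
Q(L(-4)) - (-22429)/(-1685) = (4 - 2) - (-22429)/(-1685) = 2 - (-22429)*(-1)/1685 = 2 - 1*22429/1685 = 2 - 22429/1685 = -19059/1685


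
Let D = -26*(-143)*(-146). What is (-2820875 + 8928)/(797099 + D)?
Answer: -2811947/254271 ≈ -11.059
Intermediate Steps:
D = -542828 (D = 3718*(-146) = -542828)
(-2820875 + 8928)/(797099 + D) = (-2820875 + 8928)/(797099 - 542828) = -2811947/254271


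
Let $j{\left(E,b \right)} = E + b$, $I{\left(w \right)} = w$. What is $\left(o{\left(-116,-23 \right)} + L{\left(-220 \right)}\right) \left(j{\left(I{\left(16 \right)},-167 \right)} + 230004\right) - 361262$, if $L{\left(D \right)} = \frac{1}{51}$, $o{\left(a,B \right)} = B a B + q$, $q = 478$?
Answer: $- \frac{713754512167}{51} \approx -1.3995 \cdot 10^{10}$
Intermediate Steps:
$o{\left(a,B \right)} = 478 + a B^{2}$ ($o{\left(a,B \right)} = B a B + 478 = a B^{2} + 478 = 478 + a B^{2}$)
$L{\left(D \right)} = \frac{1}{51}$
$\left(o{\left(-116,-23 \right)} + L{\left(-220 \right)}\right) \left(j{\left(I{\left(16 \right)},-167 \right)} + 230004\right) - 361262 = \left(\left(478 - 116 \left(-23\right)^{2}\right) + \frac{1}{51}\right) \left(\left(16 - 167\right) + 230004\right) - 361262 = \left(\left(478 - 61364\right) + \frac{1}{51}\right) \left(-151 + 230004\right) - 361262 = \left(\left(478 - 61364\right) + \frac{1}{51}\right) 229853 - 361262 = \left(-60886 + \frac{1}{51}\right) 229853 - 361262 = \left(- \frac{3105185}{51}\right) 229853 - 361262 = - \frac{713736087805}{51} - 361262 = - \frac{713754512167}{51}$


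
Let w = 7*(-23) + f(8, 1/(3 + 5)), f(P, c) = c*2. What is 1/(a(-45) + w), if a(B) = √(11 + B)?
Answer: -2572/413993 - 16*I*√34/413993 ≈ -0.0062127 - 0.00022535*I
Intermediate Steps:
f(P, c) = 2*c
w = -643/4 (w = 7*(-23) + 2/(3 + 5) = -161 + 2/8 = -161 + 2*(⅛) = -161 + ¼ = -643/4 ≈ -160.75)
1/(a(-45) + w) = 1/(√(11 - 45) - 643/4) = 1/(√(-34) - 643/4) = 1/(I*√34 - 643/4) = 1/(-643/4 + I*√34)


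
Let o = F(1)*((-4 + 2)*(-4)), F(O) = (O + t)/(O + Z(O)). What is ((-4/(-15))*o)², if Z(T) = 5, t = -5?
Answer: 4096/2025 ≈ 2.0227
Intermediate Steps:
F(O) = (-5 + O)/(5 + O) (F(O) = (O - 5)/(O + 5) = (-5 + O)/(5 + O))
o = -16/3 (o = ((-5 + 1)/(5 + 1))*((-4 + 2)*(-4)) = (-4/6)*(-2*(-4)) = ((⅙)*(-4))*8 = -⅔*8 = -16/3 ≈ -5.3333)
((-4/(-15))*o)² = (-4/(-15)*(-16/3))² = (-4*(-1/15)*(-16/3))² = ((4/15)*(-16/3))² = (-64/45)² = 4096/2025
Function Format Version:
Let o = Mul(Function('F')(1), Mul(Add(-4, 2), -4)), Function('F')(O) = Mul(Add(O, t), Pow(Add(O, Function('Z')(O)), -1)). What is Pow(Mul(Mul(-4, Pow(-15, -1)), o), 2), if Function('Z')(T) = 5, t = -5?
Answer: Rational(4096, 2025) ≈ 2.0227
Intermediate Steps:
Function('F')(O) = Mul(Pow(Add(5, O), -1), Add(-5, O)) (Function('F')(O) = Mul(Add(O, -5), Pow(Add(O, 5), -1)) = Mul(Add(-5, O), Pow(Add(5, O), -1)) = Mul(Pow(Add(5, O), -1), Add(-5, O)))
o = Rational(-16, 3) (o = Mul(Mul(Pow(Add(5, 1), -1), Add(-5, 1)), Mul(Add(-4, 2), -4)) = Mul(Mul(Pow(6, -1), -4), Mul(-2, -4)) = Mul(Mul(Rational(1, 6), -4), 8) = Mul(Rational(-2, 3), 8) = Rational(-16, 3) ≈ -5.3333)
Pow(Mul(Mul(-4, Pow(-15, -1)), o), 2) = Pow(Mul(Mul(-4, Pow(-15, -1)), Rational(-16, 3)), 2) = Pow(Mul(Mul(-4, Rational(-1, 15)), Rational(-16, 3)), 2) = Pow(Mul(Rational(4, 15), Rational(-16, 3)), 2) = Pow(Rational(-64, 45), 2) = Rational(4096, 2025)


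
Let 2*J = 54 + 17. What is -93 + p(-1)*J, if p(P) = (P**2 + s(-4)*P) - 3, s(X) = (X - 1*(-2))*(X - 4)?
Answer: -732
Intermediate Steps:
J = 71/2 (J = (54 + 17)/2 = (1/2)*71 = 71/2 ≈ 35.500)
s(X) = (-4 + X)*(2 + X) (s(X) = (X + 2)*(-4 + X) = (2 + X)*(-4 + X) = (-4 + X)*(2 + X))
p(P) = -3 + P**2 + 16*P (p(P) = (P**2 + (-8 + (-4)**2 - 2*(-4))*P) - 3 = (P**2 + (-8 + 16 + 8)*P) - 3 = (P**2 + 16*P) - 3 = -3 + P**2 + 16*P)
-93 + p(-1)*J = -93 + (-3 + (-1)**2 + 16*(-1))*(71/2) = -93 + (-3 + 1 - 16)*(71/2) = -93 - 18*71/2 = -93 - 639 = -732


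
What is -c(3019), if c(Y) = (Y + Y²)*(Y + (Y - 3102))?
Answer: -26768627680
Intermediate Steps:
c(Y) = (-3102 + 2*Y)*(Y + Y²) (c(Y) = (Y + Y²)*(Y + (-3102 + Y)) = (Y + Y²)*(-3102 + 2*Y) = (-3102 + 2*Y)*(Y + Y²))
-c(3019) = -2*3019*(-1551 + 3019² - 1550*3019) = -2*3019*(-1551 + 9114361 - 4679450) = -2*3019*4433360 = -1*26768627680 = -26768627680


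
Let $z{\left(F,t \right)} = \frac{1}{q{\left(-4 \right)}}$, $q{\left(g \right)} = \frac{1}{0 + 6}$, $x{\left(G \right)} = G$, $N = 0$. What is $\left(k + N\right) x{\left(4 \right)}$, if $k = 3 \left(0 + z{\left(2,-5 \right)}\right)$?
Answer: $72$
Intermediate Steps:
$q{\left(g \right)} = \frac{1}{6}$
$z{\left(F,t \right)} = 6$ ($z{\left(F,t \right)} = \frac{1}{\frac{1}{6}} = 6$)
$k = 18$ ($k = 3 \left(0 + 6\right) = 3 \cdot 6 = 18$)
$\left(k + N\right) x{\left(4 \right)} = \left(18 + 0\right) 4 = 18 \cdot 4 = 72$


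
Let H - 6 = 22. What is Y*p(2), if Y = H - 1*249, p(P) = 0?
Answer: 0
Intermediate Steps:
H = 28 (H = 6 + 22 = 28)
Y = -221 (Y = 28 - 1*249 = 28 - 249 = -221)
Y*p(2) = -221*0 = 0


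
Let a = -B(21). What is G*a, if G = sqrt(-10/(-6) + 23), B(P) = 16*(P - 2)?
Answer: -304*sqrt(222)/3 ≈ -1509.8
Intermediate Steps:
B(P) = -32 + 16*P (B(P) = 16*(-2 + P) = -32 + 16*P)
a = -304 (a = -(-32 + 16*21) = -(-32 + 336) = -1*304 = -304)
G = sqrt(222)/3 (G = sqrt(-10*(-1/6) + 23) = sqrt(5/3 + 23) = sqrt(74/3) = sqrt(222)/3 ≈ 4.9666)
G*a = (sqrt(222)/3)*(-304) = -304*sqrt(222)/3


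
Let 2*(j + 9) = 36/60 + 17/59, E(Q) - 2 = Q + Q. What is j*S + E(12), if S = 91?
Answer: -222014/295 ≈ -752.59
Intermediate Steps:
E(Q) = 2 + 2*Q (E(Q) = 2 + (Q + Q) = 2 + 2*Q)
j = -2524/295 (j = -9 + (36/60 + 17/59)/2 = -9 + (36*(1/60) + 17*(1/59))/2 = -9 + (⅗ + 17/59)/2 = -9 + (½)*(262/295) = -9 + 131/295 = -2524/295 ≈ -8.5559)
j*S + E(12) = -2524/295*91 + (2 + 2*12) = -229684/295 + (2 + 24) = -229684/295 + 26 = -222014/295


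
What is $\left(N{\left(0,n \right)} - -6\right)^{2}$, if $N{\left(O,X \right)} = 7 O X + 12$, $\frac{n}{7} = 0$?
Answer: $324$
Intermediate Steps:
$n = 0$ ($n = 7 \cdot 0 = 0$)
$N{\left(O,X \right)} = 12 + 7 O X$ ($N{\left(O,X \right)} = 7 O X + 12 = 12 + 7 O X$)
$\left(N{\left(0,n \right)} - -6\right)^{2} = \left(\left(12 + 7 \cdot 0 \cdot 0\right) - -6\right)^{2} = \left(\left(12 + 0\right) + \left(-73 + 79\right)\right)^{2} = \left(12 + 6\right)^{2} = 18^{2} = 324$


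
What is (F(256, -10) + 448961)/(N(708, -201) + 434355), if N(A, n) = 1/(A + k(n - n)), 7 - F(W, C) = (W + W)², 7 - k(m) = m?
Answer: 66789580/155281913 ≈ 0.43012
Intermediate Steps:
k(m) = 7 - m
F(W, C) = 7 - 4*W² (F(W, C) = 7 - (W + W)² = 7 - (2*W)² = 7 - 4*W²)
N(A, n) = 1/(7 + A) (N(A, n) = 1/(A + (7 - (n - n))) = 1/(A + (7 - 1*0)) = 1/(A + (7 + 0)) = 1/(A + 7) = 1/(7 + A))
(F(256, -10) + 448961)/(N(708, -201) + 434355) = ((7 - 4*256²) + 448961)/(1/(7 + 708) + 434355) = ((7 - 4*65536) + 448961)/(1/715 + 434355) = ((7 - 262144) + 448961)/(1/715 + 434355) = (-262137 + 448961)/(310563826/715) = 186824*(715/310563826) = 66789580/155281913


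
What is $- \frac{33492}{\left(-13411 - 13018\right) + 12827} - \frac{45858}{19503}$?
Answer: $\frac{1635220}{14737767} \approx 0.11095$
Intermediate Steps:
$- \frac{33492}{\left(-13411 - 13018\right) + 12827} - \frac{45858}{19503} = - \frac{33492}{-26429 + 12827} - \frac{15286}{6501} = - \frac{33492}{-13602} - \frac{15286}{6501} = \left(-33492\right) \left(- \frac{1}{13602}\right) - \frac{15286}{6501} = \frac{5582}{2267} - \frac{15286}{6501} = \frac{1635220}{14737767}$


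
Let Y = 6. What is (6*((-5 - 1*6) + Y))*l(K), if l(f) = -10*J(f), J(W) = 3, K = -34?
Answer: 900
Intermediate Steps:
l(f) = -30 (l(f) = -10*3 = -30)
(6*((-5 - 1*6) + Y))*l(K) = (6*((-5 - 1*6) + 6))*(-30) = (6*((-5 - 6) + 6))*(-30) = (6*(-11 + 6))*(-30) = (6*(-5))*(-30) = -30*(-30) = 900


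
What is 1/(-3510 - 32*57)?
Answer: -1/5334 ≈ -0.00018748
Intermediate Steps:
1/(-3510 - 32*57) = 1/(-3510 - 1824) = 1/(-5334) = -1/5334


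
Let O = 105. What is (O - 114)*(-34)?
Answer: 306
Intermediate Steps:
(O - 114)*(-34) = (105 - 114)*(-34) = -9*(-34) = 306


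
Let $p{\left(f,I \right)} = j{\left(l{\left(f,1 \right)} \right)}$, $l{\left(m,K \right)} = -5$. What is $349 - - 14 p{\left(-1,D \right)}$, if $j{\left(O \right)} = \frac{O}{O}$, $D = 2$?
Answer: $363$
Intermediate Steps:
$j{\left(O \right)} = 1$
$p{\left(f,I \right)} = 1$
$349 - - 14 p{\left(-1,D \right)} = 349 - \left(-14\right) 1 = 349 - -14 = 349 + 14 = 363$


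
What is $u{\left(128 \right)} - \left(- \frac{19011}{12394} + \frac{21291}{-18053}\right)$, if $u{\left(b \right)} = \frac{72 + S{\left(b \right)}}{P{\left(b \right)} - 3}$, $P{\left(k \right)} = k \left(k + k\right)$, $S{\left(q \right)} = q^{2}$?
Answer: $\frac{23573192157497}{7331132118730} \approx 3.2155$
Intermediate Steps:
$P{\left(k \right)} = 2 k^{2}$ ($P{\left(k \right)} = k 2 k = 2 k^{2}$)
$u{\left(b \right)} = \frac{72 + b^{2}}{-3 + 2 b^{2}}$ ($u{\left(b \right)} = \frac{72 + b^{2}}{2 b^{2} - 3} = \frac{72 + b^{2}}{-3 + 2 b^{2}}$)
$u{\left(128 \right)} - \left(- \frac{19011}{12394} + \frac{21291}{-18053}\right) = \frac{72 + 128^{2}}{-3 + 2 \cdot 128^{2}} - \left(- \frac{19011}{12394} + \frac{21291}{-18053}\right) = \frac{72 + 16384}{-3 + 2 \cdot 16384} - \left(\left(-19011\right) \frac{1}{12394} + 21291 \left(- \frac{1}{18053}\right)\right) = \frac{1}{-3 + 32768} \cdot 16456 - \left(- \frac{19011}{12394} - \frac{21291}{18053}\right) = \frac{1}{32765} \cdot 16456 - - \frac{607086237}{223748882} = \frac{1}{32765} \cdot 16456 + \frac{607086237}{223748882} = \frac{16456}{32765} + \frac{607086237}{223748882} = \frac{23573192157497}{7331132118730}$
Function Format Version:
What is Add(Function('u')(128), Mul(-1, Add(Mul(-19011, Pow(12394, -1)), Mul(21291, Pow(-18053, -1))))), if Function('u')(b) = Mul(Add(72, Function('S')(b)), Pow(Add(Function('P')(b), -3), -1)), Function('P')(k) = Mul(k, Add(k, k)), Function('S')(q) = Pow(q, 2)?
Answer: Rational(23573192157497, 7331132118730) ≈ 3.2155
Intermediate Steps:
Function('P')(k) = Mul(2, Pow(k, 2)) (Function('P')(k) = Mul(k, Mul(2, k)) = Mul(2, Pow(k, 2)))
Function('u')(b) = Mul(Pow(Add(-3, Mul(2, Pow(b, 2))), -1), Add(72, Pow(b, 2))) (Function('u')(b) = Mul(Add(72, Pow(b, 2)), Pow(Add(Mul(2, Pow(b, 2)), -3), -1)) = Mul(Add(72, Pow(b, 2)), Pow(Add(-3, Mul(2, Pow(b, 2))), -1)) = Mul(Pow(Add(-3, Mul(2, Pow(b, 2))), -1), Add(72, Pow(b, 2))))
Add(Function('u')(128), Mul(-1, Add(Mul(-19011, Pow(12394, -1)), Mul(21291, Pow(-18053, -1))))) = Add(Mul(Pow(Add(-3, Mul(2, Pow(128, 2))), -1), Add(72, Pow(128, 2))), Mul(-1, Add(Mul(-19011, Pow(12394, -1)), Mul(21291, Pow(-18053, -1))))) = Add(Mul(Pow(Add(-3, Mul(2, 16384)), -1), Add(72, 16384)), Mul(-1, Add(Mul(-19011, Rational(1, 12394)), Mul(21291, Rational(-1, 18053))))) = Add(Mul(Pow(Add(-3, 32768), -1), 16456), Mul(-1, Add(Rational(-19011, 12394), Rational(-21291, 18053)))) = Add(Mul(Pow(32765, -1), 16456), Mul(-1, Rational(-607086237, 223748882))) = Add(Mul(Rational(1, 32765), 16456), Rational(607086237, 223748882)) = Add(Rational(16456, 32765), Rational(607086237, 223748882)) = Rational(23573192157497, 7331132118730)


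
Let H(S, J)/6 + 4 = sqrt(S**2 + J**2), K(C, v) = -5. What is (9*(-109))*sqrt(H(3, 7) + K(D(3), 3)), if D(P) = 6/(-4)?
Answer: -981*sqrt(-29 + 6*sqrt(58)) ≈ -4008.3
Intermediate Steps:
D(P) = -3/2 (D(P) = 6*(-1/4) = -3/2)
H(S, J) = -24 + 6*sqrt(J**2 + S**2) (H(S, J) = -24 + 6*sqrt(S**2 + J**2) = -24 + 6*sqrt(J**2 + S**2))
(9*(-109))*sqrt(H(3, 7) + K(D(3), 3)) = (9*(-109))*sqrt((-24 + 6*sqrt(7**2 + 3**2)) - 5) = -981*sqrt((-24 + 6*sqrt(49 + 9)) - 5) = -981*sqrt((-24 + 6*sqrt(58)) - 5) = -981*sqrt(-29 + 6*sqrt(58))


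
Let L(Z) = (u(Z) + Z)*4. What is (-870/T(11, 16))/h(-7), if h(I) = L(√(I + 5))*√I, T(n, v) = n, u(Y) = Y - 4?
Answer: 435*√7/(308*(√2 + 2*I)) ≈ 0.88075 - 1.2456*I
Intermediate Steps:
u(Y) = -4 + Y
L(Z) = -16 + 8*Z (L(Z) = ((-4 + Z) + Z)*4 = (-4 + 2*Z)*4 = -16 + 8*Z)
h(I) = √I*(-16 + 8*√(5 + I)) (h(I) = (-16 + 8*√(I + 5))*√I = (-16 + 8*√(5 + I))*√I = √I*(-16 + 8*√(5 + I)))
(-870/T(11, 16))/h(-7) = (-870/11)/((8*√(-7)*(-2 + √(5 - 7)))) = (-870*1/11)/((8*(I*√7)*(-2 + √(-2)))) = -870*(-I*√7/(56*(-2 + I*√2)))/11 = -(-435)*I*√7/(308*(-2 + I*√2)) = 435*I*√7/(308*(-2 + I*√2))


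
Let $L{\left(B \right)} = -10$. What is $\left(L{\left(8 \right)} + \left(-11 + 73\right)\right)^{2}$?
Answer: $2704$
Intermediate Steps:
$\left(L{\left(8 \right)} + \left(-11 + 73\right)\right)^{2} = \left(-10 + \left(-11 + 73\right)\right)^{2} = \left(-10 + 62\right)^{2} = 52^{2} = 2704$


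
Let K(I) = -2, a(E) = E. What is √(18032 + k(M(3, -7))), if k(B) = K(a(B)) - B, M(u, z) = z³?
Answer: √18373 ≈ 135.55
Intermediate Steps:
k(B) = -2 - B
√(18032 + k(M(3, -7))) = √(18032 + (-2 - 1*(-7)³)) = √(18032 + (-2 - 1*(-343))) = √(18032 + (-2 + 343)) = √(18032 + 341) = √18373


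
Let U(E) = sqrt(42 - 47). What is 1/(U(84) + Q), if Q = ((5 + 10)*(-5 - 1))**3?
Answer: -145800/106288200001 - I*sqrt(5)/531441000005 ≈ -1.3717e-6 - 4.2076e-12*I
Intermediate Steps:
U(E) = I*sqrt(5) (U(E) = sqrt(-5) = I*sqrt(5))
Q = -729000 (Q = (15*(-6))**3 = (-90)**3 = -729000)
1/(U(84) + Q) = 1/(I*sqrt(5) - 729000) = 1/(-729000 + I*sqrt(5))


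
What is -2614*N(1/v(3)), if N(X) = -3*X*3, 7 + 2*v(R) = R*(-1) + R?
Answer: -47052/7 ≈ -6721.7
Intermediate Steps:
v(R) = -7/2 (v(R) = -7/2 + (R*(-1) + R)/2 = -7/2 + (-R + R)/2 = -7/2 + (½)*0 = -7/2 + 0 = -7/2)
N(X) = -9*X
-2614*N(1/v(3)) = -(-23526)/(-7/2) = -(-23526)*(-2)/7 = -2614*18/7 = -47052/7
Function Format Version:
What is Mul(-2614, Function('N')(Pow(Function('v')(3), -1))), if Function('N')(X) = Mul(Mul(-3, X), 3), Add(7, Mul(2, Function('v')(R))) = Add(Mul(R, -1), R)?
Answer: Rational(-47052, 7) ≈ -6721.7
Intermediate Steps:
Function('v')(R) = Rational(-7, 2) (Function('v')(R) = Add(Rational(-7, 2), Mul(Rational(1, 2), Add(Mul(R, -1), R))) = Add(Rational(-7, 2), Mul(Rational(1, 2), Add(Mul(-1, R), R))) = Add(Rational(-7, 2), Mul(Rational(1, 2), 0)) = Add(Rational(-7, 2), 0) = Rational(-7, 2))
Function('N')(X) = Mul(-9, X)
Mul(-2614, Function('N')(Pow(Function('v')(3), -1))) = Mul(-2614, Mul(-9, Pow(Rational(-7, 2), -1))) = Mul(-2614, Mul(-9, Rational(-2, 7))) = Mul(-2614, Rational(18, 7)) = Rational(-47052, 7)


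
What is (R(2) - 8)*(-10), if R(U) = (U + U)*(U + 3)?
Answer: -120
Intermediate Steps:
R(U) = 2*U*(3 + U) (R(U) = (2*U)*(3 + U) = 2*U*(3 + U))
(R(2) - 8)*(-10) = (2*2*(3 + 2) - 8)*(-10) = (2*2*5 - 8)*(-10) = (20 - 8)*(-10) = 12*(-10) = -120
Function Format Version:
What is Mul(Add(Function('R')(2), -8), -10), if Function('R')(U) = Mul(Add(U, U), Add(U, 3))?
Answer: -120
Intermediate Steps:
Function('R')(U) = Mul(2, U, Add(3, U)) (Function('R')(U) = Mul(Mul(2, U), Add(3, U)) = Mul(2, U, Add(3, U)))
Mul(Add(Function('R')(2), -8), -10) = Mul(Add(Mul(2, 2, Add(3, 2)), -8), -10) = Mul(Add(Mul(2, 2, 5), -8), -10) = Mul(Add(20, -8), -10) = Mul(12, -10) = -120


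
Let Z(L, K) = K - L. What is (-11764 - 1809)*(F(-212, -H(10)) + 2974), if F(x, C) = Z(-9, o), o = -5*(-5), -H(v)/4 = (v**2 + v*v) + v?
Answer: -40827584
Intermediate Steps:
H(v) = -8*v**2 - 4*v (H(v) = -4*((v**2 + v*v) + v) = -4*((v**2 + v**2) + v) = -4*(2*v**2 + v) = -4*(v + 2*v**2) = -8*v**2 - 4*v)
o = 25
F(x, C) = 34 (F(x, C) = 25 - 1*(-9) = 25 + 9 = 34)
(-11764 - 1809)*(F(-212, -H(10)) + 2974) = (-11764 - 1809)*(34 + 2974) = -13573*3008 = -40827584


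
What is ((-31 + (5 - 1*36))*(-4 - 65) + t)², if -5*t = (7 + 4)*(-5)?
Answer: 18395521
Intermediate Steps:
t = 11 (t = -(7 + 4)*(-5)/5 = -11*(-5)/5 = -⅕*(-55) = 11)
((-31 + (5 - 1*36))*(-4 - 65) + t)² = ((-31 + (5 - 1*36))*(-4 - 65) + 11)² = ((-31 + (5 - 36))*(-69) + 11)² = ((-31 - 31)*(-69) + 11)² = (-62*(-69) + 11)² = (4278 + 11)² = 4289² = 18395521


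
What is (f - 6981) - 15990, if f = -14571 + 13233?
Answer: -24309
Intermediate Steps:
f = -1338
(f - 6981) - 15990 = (-1338 - 6981) - 15990 = -8319 - 15990 = -24309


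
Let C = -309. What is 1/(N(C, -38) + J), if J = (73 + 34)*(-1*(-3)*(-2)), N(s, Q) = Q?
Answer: -1/680 ≈ -0.0014706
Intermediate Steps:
J = -642 (J = 107*(3*(-2)) = 107*(-6) = -642)
1/(N(C, -38) + J) = 1/(-38 - 642) = 1/(-680) = -1/680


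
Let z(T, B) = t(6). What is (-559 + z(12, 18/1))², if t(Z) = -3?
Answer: 315844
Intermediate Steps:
z(T, B) = -3
(-559 + z(12, 18/1))² = (-559 - 3)² = (-562)² = 315844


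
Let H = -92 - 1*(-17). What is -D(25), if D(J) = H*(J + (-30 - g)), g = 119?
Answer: -9300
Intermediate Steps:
H = -75 (H = -92 + 17 = -75)
D(J) = 11175 - 75*J (D(J) = -75*(J + (-30 - 1*119)) = -75*(J + (-30 - 119)) = -75*(J - 149) = -75*(-149 + J) = 11175 - 75*J)
-D(25) = -(11175 - 75*25) = -(11175 - 1875) = -1*9300 = -9300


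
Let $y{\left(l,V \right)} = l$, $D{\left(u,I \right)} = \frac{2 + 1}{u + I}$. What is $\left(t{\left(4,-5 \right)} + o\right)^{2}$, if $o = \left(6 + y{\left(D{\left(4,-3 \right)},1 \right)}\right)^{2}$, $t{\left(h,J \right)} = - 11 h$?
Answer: $1369$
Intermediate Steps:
$D{\left(u,I \right)} = \frac{3}{I + u}$
$o = 81$ ($o = \left(6 + \frac{3}{-3 + 4}\right)^{2} = \left(6 + \frac{3}{1}\right)^{2} = \left(6 + 3 \cdot 1\right)^{2} = \left(6 + 3\right)^{2} = 9^{2} = 81$)
$\left(t{\left(4,-5 \right)} + o\right)^{2} = \left(\left(-11\right) 4 + 81\right)^{2} = \left(-44 + 81\right)^{2} = 37^{2} = 1369$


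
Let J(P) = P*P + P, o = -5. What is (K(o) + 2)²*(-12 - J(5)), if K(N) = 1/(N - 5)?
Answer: -7581/50 ≈ -151.62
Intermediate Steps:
J(P) = P + P² (J(P) = P² + P = P + P²)
K(N) = 1/(-5 + N)
(K(o) + 2)²*(-12 - J(5)) = (1/(-5 - 5) + 2)²*(-12 - 5*(1 + 5)) = (1/(-10) + 2)²*(-12 - 5*6) = (-⅒ + 2)²*(-12 - 1*30) = (19/10)²*(-12 - 30) = (361/100)*(-42) = -7581/50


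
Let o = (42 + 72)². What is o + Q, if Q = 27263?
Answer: 40259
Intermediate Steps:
o = 12996 (o = 114² = 12996)
o + Q = 12996 + 27263 = 40259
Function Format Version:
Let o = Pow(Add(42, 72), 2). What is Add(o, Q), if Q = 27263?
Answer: 40259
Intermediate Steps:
o = 12996 (o = Pow(114, 2) = 12996)
Add(o, Q) = Add(12996, 27263) = 40259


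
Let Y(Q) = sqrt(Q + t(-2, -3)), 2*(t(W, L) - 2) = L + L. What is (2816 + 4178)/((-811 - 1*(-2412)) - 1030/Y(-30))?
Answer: 347119214/80520131 - 7203820*I*sqrt(31)/80520131 ≈ 4.311 - 0.49813*I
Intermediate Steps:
t(W, L) = 2 + L (t(W, L) = 2 + (L + L)/2 = 2 + (2*L)/2 = 2 + L)
Y(Q) = sqrt(-1 + Q) (Y(Q) = sqrt(Q + (2 - 3)) = sqrt(Q - 1) = sqrt(-1 + Q))
(2816 + 4178)/((-811 - 1*(-2412)) - 1030/Y(-30)) = (2816 + 4178)/((-811 - 1*(-2412)) - 1030/sqrt(-1 - 30)) = 6994/((-811 + 2412) - 1030*(-I*sqrt(31)/31)) = 6994/(1601 - 1030*(-I*sqrt(31)/31)) = 6994/(1601 - (-1030)*I*sqrt(31)/31) = 6994/(1601 + 1030*I*sqrt(31)/31)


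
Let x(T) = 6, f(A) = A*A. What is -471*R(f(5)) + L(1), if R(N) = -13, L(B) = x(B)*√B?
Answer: 6129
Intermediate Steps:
f(A) = A²
L(B) = 6*√B
-471*R(f(5)) + L(1) = -471*(-13) + 6*√1 = 6123 + 6*1 = 6123 + 6 = 6129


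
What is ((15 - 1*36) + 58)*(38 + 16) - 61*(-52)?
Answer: 5170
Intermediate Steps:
((15 - 1*36) + 58)*(38 + 16) - 61*(-52) = ((15 - 36) + 58)*54 + 3172 = (-21 + 58)*54 + 3172 = 37*54 + 3172 = 1998 + 3172 = 5170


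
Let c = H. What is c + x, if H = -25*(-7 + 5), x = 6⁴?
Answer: 1346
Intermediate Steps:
x = 1296
H = 50 (H = -25*(-2) = 50)
c = 50
c + x = 50 + 1296 = 1346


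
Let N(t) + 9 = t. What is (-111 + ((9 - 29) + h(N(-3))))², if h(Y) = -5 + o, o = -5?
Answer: 19881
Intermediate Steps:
N(t) = -9 + t
h(Y) = -10 (h(Y) = -5 - 5 = -10)
(-111 + ((9 - 29) + h(N(-3))))² = (-111 + ((9 - 29) - 10))² = (-111 + (-20 - 10))² = (-111 - 30)² = (-141)² = 19881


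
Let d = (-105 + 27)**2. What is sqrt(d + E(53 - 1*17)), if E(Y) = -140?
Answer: 2*sqrt(1486) ≈ 77.097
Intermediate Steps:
d = 6084 (d = (-78)**2 = 6084)
sqrt(d + E(53 - 1*17)) = sqrt(6084 - 140) = sqrt(5944) = 2*sqrt(1486)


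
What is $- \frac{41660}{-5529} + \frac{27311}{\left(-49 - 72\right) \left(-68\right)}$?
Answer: $\frac{493780999}{45492612} \approx 10.854$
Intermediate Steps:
$- \frac{41660}{-5529} + \frac{27311}{\left(-49 - 72\right) \left(-68\right)} = \left(-41660\right) \left(- \frac{1}{5529}\right) + \frac{27311}{\left(-121\right) \left(-68\right)} = \frac{41660}{5529} + \frac{27311}{8228} = \frac{493780999}{45492612}$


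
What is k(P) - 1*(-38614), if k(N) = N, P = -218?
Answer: 38396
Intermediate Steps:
k(P) - 1*(-38614) = -218 - 1*(-38614) = -218 + 38614 = 38396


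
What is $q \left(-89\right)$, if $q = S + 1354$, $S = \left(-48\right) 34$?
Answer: $24742$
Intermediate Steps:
$S = -1632$
$q = -278$ ($q = -1632 + 1354 = -278$)
$q \left(-89\right) = \left(-278\right) \left(-89\right) = 24742$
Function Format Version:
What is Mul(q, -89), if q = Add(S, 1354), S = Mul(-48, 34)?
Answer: 24742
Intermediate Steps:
S = -1632
q = -278 (q = Add(-1632, 1354) = -278)
Mul(q, -89) = Mul(-278, -89) = 24742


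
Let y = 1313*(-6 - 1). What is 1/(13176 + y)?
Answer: 1/3985 ≈ 0.00025094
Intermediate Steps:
y = -9191 (y = 1313*(-7) = -9191)
1/(13176 + y) = 1/(13176 - 9191) = 1/3985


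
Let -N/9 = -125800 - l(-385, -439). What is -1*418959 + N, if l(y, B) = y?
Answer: 709776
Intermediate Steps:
N = 1128735 (N = -9*(-125800 - 1*(-385)) = -9*(-125800 + 385) = -9*(-125415) = 1128735)
-1*418959 + N = -1*418959 + 1128735 = -418959 + 1128735 = 709776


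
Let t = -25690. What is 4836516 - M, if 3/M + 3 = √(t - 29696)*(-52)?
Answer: (-4836517*I + 251498832*√6154)/(-I + 52*√6154) ≈ 4.8365e+6 - 0.00024605*I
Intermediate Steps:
M = 3/(-3 - 156*I*√6154) (M = 3/(-3 + √(-25690 - 29696)*(-52)) = 3/(-3 + √(-55386)*(-52)) = 3/(-3 + (3*I*√6154)*(-52)) = 3/(-3 - 156*I*√6154) ≈ -6.0095e-8 + 0.00024514*I)
4836516 - M = 4836516 - I/(-I + 52*√6154)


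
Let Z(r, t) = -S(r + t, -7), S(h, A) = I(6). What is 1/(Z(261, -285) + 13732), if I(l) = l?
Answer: 1/13726 ≈ 7.2854e-5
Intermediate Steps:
S(h, A) = 6
Z(r, t) = -6 (Z(r, t) = -1*6 = -6)
1/(Z(261, -285) + 13732) = 1/(-6 + 13732) = 1/13726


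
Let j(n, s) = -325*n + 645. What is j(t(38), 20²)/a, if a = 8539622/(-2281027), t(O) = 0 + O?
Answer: 3814203005/1219946 ≈ 3126.5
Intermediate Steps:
t(O) = O
j(n, s) = 645 - 325*n
a = -1219946/325861 (a = 8539622*(-1/2281027) = -1219946/325861 ≈ -3.7438)
j(t(38), 20²)/a = (645 - 325*38)/(-1219946/325861) = (645 - 12350)*(-325861/1219946) = -11705*(-325861/1219946) = 3814203005/1219946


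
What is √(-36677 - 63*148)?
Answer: I*√46001 ≈ 214.48*I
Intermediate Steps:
√(-36677 - 63*148) = √(-36677 - 9324) = √(-46001) = I*√46001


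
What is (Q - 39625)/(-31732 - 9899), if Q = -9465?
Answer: 49090/41631 ≈ 1.1792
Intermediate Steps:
(Q - 39625)/(-31732 - 9899) = (-9465 - 39625)/(-31732 - 9899) = -49090/(-41631) = -49090*(-1/41631) = 49090/41631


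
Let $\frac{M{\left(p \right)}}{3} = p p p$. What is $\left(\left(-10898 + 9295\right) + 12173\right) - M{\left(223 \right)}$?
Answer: $-33258131$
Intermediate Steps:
$M{\left(p \right)} = 3 p^{3}$ ($M{\left(p \right)} = 3 p p p = 3 p^{2} p = 3 p^{3}$)
$\left(\left(-10898 + 9295\right) + 12173\right) - M{\left(223 \right)} = \left(\left(-10898 + 9295\right) + 12173\right) - 3 \cdot 223^{3} = \left(-1603 + 12173\right) - 3 \cdot 11089567 = 10570 - 33268701 = -33258131$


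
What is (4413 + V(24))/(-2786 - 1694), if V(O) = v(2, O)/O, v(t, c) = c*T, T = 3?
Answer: -69/70 ≈ -0.98571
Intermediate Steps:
v(t, c) = 3*c (v(t, c) = c*3 = 3*c)
V(O) = 3 (V(O) = (3*O)/O = 3)
(4413 + V(24))/(-2786 - 1694) = (4413 + 3)/(-2786 - 1694) = 4416/(-4480) = 4416*(-1/4480) = -69/70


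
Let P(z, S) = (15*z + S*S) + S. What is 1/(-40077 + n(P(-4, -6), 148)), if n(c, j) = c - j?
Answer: -1/40255 ≈ -2.4842e-5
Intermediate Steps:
P(z, S) = S + S**2 + 15*z (P(z, S) = (15*z + S**2) + S = (S**2 + 15*z) + S = S + S**2 + 15*z)
1/(-40077 + n(P(-4, -6), 148)) = 1/(-40077 + ((-6 + (-6)**2 + 15*(-4)) - 1*148)) = 1/(-40077 + ((-6 + 36 - 60) - 148)) = 1/(-40077 + (-30 - 148)) = 1/(-40077 - 178) = 1/(-40255) = -1/40255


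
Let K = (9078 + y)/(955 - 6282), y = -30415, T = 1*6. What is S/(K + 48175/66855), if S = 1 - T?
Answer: -356136585/336622672 ≈ -1.0580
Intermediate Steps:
T = 6
K = 21337/5327 (K = (9078 - 30415)/(955 - 6282) = -21337/(-5327) = -21337*(-1/5327) = 21337/5327 ≈ 4.0054)
S = -5 (S = 1 - 1*6 = 1 - 6 = -5)
S/(K + 48175/66855) = -5/(21337/5327 + 48175/66855) = -5/(21337/5327 + 48175*(1/66855)) = -5/(21337/5327 + 9635/13371) = -5/(336622672/71227317) = (71227317/336622672)*(-5) = -356136585/336622672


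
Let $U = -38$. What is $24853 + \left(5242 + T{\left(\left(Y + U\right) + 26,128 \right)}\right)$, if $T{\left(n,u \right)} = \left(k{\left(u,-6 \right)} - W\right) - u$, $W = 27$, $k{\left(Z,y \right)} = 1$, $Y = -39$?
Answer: $29941$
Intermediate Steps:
$T{\left(n,u \right)} = -26 - u$ ($T{\left(n,u \right)} = \left(1 - 27\right) - u = -26 - u$)
$24853 + \left(5242 + T{\left(\left(Y + U\right) + 26,128 \right)}\right) = 24853 + \left(5242 - 154\right) = 24853 + 5088 = 29941$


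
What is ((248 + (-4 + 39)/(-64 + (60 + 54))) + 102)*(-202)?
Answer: -354207/5 ≈ -70841.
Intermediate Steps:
((248 + (-4 + 39)/(-64 + (60 + 54))) + 102)*(-202) = ((248 + 35/(-64 + 114)) + 102)*(-202) = ((248 + 35/50) + 102)*(-202) = ((248 + 35*(1/50)) + 102)*(-202) = ((248 + 7/10) + 102)*(-202) = (2487/10 + 102)*(-202) = (3507/10)*(-202) = -354207/5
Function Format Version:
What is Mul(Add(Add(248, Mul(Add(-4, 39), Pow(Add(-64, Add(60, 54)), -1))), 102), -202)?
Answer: Rational(-354207, 5) ≈ -70841.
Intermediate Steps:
Mul(Add(Add(248, Mul(Add(-4, 39), Pow(Add(-64, Add(60, 54)), -1))), 102), -202) = Mul(Add(Add(248, Mul(35, Pow(Add(-64, 114), -1))), 102), -202) = Mul(Add(Add(248, Mul(35, Pow(50, -1))), 102), -202) = Mul(Add(Add(248, Mul(35, Rational(1, 50))), 102), -202) = Mul(Add(Add(248, Rational(7, 10)), 102), -202) = Mul(Add(Rational(2487, 10), 102), -202) = Mul(Rational(3507, 10), -202) = Rational(-354207, 5)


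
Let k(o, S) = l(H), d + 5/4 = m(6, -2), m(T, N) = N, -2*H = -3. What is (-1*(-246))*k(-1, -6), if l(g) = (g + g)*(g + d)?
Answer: -2583/2 ≈ -1291.5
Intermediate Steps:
H = 3/2 (H = -½*(-3) = 3/2 ≈ 1.5000)
d = -13/4 (d = -5/4 - 2 = -13/4 ≈ -3.2500)
l(g) = 2*g*(-13/4 + g) (l(g) = (g + g)*(g - 13/4) = (2*g)*(-13/4 + g) = 2*g*(-13/4 + g))
k(o, S) = -21/4 (k(o, S) = (½)*(3/2)*(-13 + 4*(3/2)) = (½)*(3/2)*(-13 + 6) = (½)*(3/2)*(-7) = -21/4)
(-1*(-246))*k(-1, -6) = -1*(-246)*(-21/4) = 246*(-21/4) = -2583/2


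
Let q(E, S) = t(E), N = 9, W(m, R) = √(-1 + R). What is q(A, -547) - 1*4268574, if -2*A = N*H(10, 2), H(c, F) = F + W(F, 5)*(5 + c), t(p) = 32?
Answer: -4268542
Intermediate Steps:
H(c, F) = 10 + F + 2*c (H(c, F) = F + √(-1 + 5)*(5 + c) = F + √4*(5 + c) = F + 2*(5 + c) = F + (10 + 2*c) = 10 + F + 2*c)
A = -144 (A = -9*(10 + 2 + 2*10)/2 = -9*(10 + 2 + 20)/2 = -9*32/2 = -½*288 = -144)
q(E, S) = 32
q(A, -547) - 1*4268574 = 32 - 1*4268574 = 32 - 4268574 = -4268542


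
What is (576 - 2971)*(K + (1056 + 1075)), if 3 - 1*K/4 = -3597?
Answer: -39591745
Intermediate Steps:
K = 14400 (K = 12 - 4*(-3597) = 12 + 14388 = 14400)
(576 - 2971)*(K + (1056 + 1075)) = (576 - 2971)*(14400 + (1056 + 1075)) = -2395*(14400 + 2131) = -2395*16531 = -39591745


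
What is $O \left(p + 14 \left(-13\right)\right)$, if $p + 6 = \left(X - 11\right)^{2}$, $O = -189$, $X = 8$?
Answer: $33831$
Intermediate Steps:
$p = 3$ ($p = -6 + \left(8 - 11\right)^{2} = -6 + \left(-3\right)^{2} = -6 + 9 = 3$)
$O \left(p + 14 \left(-13\right)\right) = - 189 \left(3 + 14 \left(-13\right)\right) = - 189 \left(3 - 182\right) = \left(-189\right) \left(-179\right) = 33831$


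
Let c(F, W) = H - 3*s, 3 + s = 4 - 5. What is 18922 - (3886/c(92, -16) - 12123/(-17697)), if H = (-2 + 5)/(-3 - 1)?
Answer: 4931063609/265455 ≈ 18576.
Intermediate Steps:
H = -3/4 (H = 3/(-4) = 3*(-1/4) = -3/4 ≈ -0.75000)
s = -4 (s = -3 + (4 - 5) = -3 - 1 = -4)
c(F, W) = 45/4 (c(F, W) = -3/4 - 3*(-4) = -3/4 + 12 = 45/4)
18922 - (3886/c(92, -16) - 12123/(-17697)) = 18922 - (3886/(45/4) - 12123/(-17697)) = 18922 - (3886*(4/45) - 12123*(-1/17697)) = 18922 - (15544/45 + 4041/5899) = 18922 - 1*91875901/265455 = 18922 - 91875901/265455 = 4931063609/265455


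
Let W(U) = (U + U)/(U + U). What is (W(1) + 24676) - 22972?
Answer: 1705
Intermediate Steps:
W(U) = 1 (W(U) = (2*U)/((2*U)) = (2*U)*(1/(2*U)) = 1)
(W(1) + 24676) - 22972 = (1 + 24676) - 22972 = 24677 - 22972 = 1705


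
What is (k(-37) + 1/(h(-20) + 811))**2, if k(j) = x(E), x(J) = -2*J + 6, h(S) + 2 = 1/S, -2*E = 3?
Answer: 21208388161/261760041 ≈ 81.022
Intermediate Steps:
E = -3/2 (E = -1/2*3 = -3/2 ≈ -1.5000)
h(S) = -2 + 1/S
x(J) = 6 - 2*J
k(j) = 9 (k(j) = 6 - 2*(-3/2) = 6 + 3 = 9)
(k(-37) + 1/(h(-20) + 811))**2 = (9 + 1/((-2 + 1/(-20)) + 811))**2 = (9 + 1/((-2 - 1/20) + 811))**2 = (9 + 1/(-41/20 + 811))**2 = (9 + 1/(16179/20))**2 = (9 + 20/16179)**2 = (145631/16179)**2 = 21208388161/261760041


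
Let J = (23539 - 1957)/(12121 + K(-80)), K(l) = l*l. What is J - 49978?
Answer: -925620956/18521 ≈ -49977.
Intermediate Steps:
K(l) = l²
J = 21582/18521 (J = (23539 - 1957)/(12121 + (-80)²) = 21582/(12121 + 6400) = 21582/18521 ≈ 1.1653)
J - 49978 = 21582/18521 - 49978 = -925620956/18521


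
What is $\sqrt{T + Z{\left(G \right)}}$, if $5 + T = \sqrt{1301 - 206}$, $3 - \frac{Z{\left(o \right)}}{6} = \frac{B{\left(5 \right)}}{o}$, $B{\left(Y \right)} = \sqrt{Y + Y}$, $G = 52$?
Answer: $\frac{\sqrt{8788 - 78 \sqrt{10} + 676 \sqrt{1095}}}{26} \approx 6.7621$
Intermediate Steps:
$B{\left(Y \right)} = \sqrt{2} \sqrt{Y}$ ($B{\left(Y \right)} = \sqrt{2 Y} = \sqrt{2} \sqrt{Y}$)
$Z{\left(o \right)} = 18 - \frac{6 \sqrt{10}}{o}$ ($Z{\left(o \right)} = 18 - 6 \frac{\sqrt{2} \sqrt{5}}{o} = 18 - 6 \frac{\sqrt{10}}{o} = 18 - \frac{6 \sqrt{10}}{o}$)
$T = -5 + \sqrt{1095}$ ($T = -5 + \sqrt{1301 - 206} = -5 + \sqrt{1095} \approx 28.091$)
$\sqrt{T + Z{\left(G \right)}} = \sqrt{\left(-5 + \sqrt{1095}\right) + \left(18 - \frac{6 \sqrt{10}}{52}\right)} = \sqrt{\left(-5 + \sqrt{1095}\right) + \left(18 - 6 \sqrt{10} \cdot \frac{1}{52}\right)} = \sqrt{\left(-5 + \sqrt{1095}\right) + \left(18 - \frac{3 \sqrt{10}}{26}\right)} = \sqrt{13 + \sqrt{1095} - \frac{3 \sqrt{10}}{26}}$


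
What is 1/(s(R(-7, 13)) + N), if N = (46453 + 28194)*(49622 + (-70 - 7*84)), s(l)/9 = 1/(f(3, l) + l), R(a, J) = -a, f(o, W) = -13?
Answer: 2/7310031413 ≈ 2.7360e-10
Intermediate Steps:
s(l) = 9/(-13 + l)
N = 3655015708 (N = 74647*(49622 + (-70 - 588)) = 74647*(49622 - 658) = 74647*48964 = 3655015708)
1/(s(R(-7, 13)) + N) = 1/(9/(-13 - 1*(-7)) + 3655015708) = 1/(9/(-13 + 7) + 3655015708) = 1/(9/(-6) + 3655015708) = 1/(9*(-1/6) + 3655015708) = 1/(-3/2 + 3655015708) = 1/(7310031413/2) = 2/7310031413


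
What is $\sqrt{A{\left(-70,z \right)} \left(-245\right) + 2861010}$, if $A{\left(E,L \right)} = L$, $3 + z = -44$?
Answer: $5 \sqrt{114901} \approx 1694.9$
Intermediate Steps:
$z = -47$ ($z = -3 - 44 = -47$)
$\sqrt{A{\left(-70,z \right)} \left(-245\right) + 2861010} = \sqrt{\left(-47\right) \left(-245\right) + 2861010} = \sqrt{11515 + 2861010} = \sqrt{2872525} = 5 \sqrt{114901}$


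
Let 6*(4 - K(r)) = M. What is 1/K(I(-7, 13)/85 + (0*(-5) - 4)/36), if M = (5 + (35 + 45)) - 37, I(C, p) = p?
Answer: -1/4 ≈ -0.25000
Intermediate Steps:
M = 48 (M = (5 + 80) - 37 = 85 - 37 = 48)
K(r) = -4 (K(r) = 4 - 1/6*48 = 4 - 8 = -4)
1/K(I(-7, 13)/85 + (0*(-5) - 4)/36) = 1/(-4) = -1/4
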